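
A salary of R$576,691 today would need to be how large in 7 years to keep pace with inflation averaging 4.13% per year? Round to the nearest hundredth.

R$765,551.22

Cumulative price-level factor: (1+4.13%)^7 ≈ 1.3274894514.
Multiplying R$576,691 by the price-level factor gives the future nominal sum.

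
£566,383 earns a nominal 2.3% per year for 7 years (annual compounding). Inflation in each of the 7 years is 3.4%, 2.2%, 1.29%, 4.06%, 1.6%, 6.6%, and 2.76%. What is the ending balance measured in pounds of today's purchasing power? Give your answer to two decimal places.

£535,726.11

Nominal value at maturity: £566,383 × (1 + 2.3%)^7 ≈ £664,109.43.
Price-level factor over 7 years: 1.034 × 1.022 × 1.0129 × 1.0406 × 1.016 × 1.066 × 1.0276 ≈ 1.2396435797.
Dividing the nominal maturity value by the price-level factor gives the value in today's money.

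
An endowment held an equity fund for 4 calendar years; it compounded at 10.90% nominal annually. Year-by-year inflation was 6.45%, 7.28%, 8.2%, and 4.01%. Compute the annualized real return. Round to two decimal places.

Cumulative inflation factor: 1.0645 × 1.0728 × 1.082 × 1.0401 ≈ 1.28519.
Nominal growth factor: 1.51261. Real growth factor = 1.51261 / 1.28519 ≈ 1.17695.
Annualized: 1.17695^(1/4) − 1 ≈ 0.04157.

4.16%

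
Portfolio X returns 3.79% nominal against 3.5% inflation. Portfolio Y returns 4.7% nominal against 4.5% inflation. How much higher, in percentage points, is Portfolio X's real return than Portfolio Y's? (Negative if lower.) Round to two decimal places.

0.09

Portfolio X real return: 1.0379/1.035 − 1 = 0.280%.
Portfolio Y real return: 1.047/1.045 − 1 = 0.191%.
Difference: 0.280 − 0.191 = 0.089 pp.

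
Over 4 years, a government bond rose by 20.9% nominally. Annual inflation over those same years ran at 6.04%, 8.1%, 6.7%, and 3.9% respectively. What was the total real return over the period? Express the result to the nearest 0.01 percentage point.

Cumulative inflation factor: 1.0604 × 1.081 × 1.067 × 1.039 ≈ 1.27079.
Nominal growth factor: 1.20900. Real growth factor = 1.20900 / 1.27079 ≈ 0.95137.
Total real return ≈ -4.8627%.

-4.86%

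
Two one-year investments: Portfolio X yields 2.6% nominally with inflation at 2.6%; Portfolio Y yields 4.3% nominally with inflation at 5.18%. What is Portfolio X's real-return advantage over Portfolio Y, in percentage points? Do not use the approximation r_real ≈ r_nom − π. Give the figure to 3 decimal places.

0.837

Portfolio X real return: 1.026/1.026 − 1 = 0.0000%.
Portfolio Y real return: 1.043/1.0518 − 1 = -0.8367%.
Difference: 0.0000 − (-0.8367) = 0.8367 pp.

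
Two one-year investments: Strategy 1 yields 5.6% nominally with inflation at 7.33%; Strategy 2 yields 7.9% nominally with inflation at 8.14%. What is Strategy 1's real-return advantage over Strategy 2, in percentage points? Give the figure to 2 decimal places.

-1.39

Strategy 1 real return: 1.056/1.0733 − 1 = -1.612%.
Strategy 2 real return: 1.079/1.0814 − 1 = -0.222%.
Difference: -1.612 − (-0.222) = -1.390 pp.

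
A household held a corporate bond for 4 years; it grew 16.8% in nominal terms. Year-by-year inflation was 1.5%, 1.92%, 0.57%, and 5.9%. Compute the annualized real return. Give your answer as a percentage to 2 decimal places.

Cumulative inflation factor: 1.015 × 1.0192 × 1.0057 × 1.059 ≈ 1.10177.
Nominal growth factor: 1.16800. Real growth factor = 1.16800 / 1.10177 ≈ 1.06011.
Annualized: 1.06011^(1/4) − 1 ≈ 0.01470.

1.47%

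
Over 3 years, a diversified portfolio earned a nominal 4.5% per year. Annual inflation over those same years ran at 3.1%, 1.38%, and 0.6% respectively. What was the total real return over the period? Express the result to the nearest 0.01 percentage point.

Cumulative inflation factor: 1.031 × 1.0138 × 1.006 ≈ 1.05150.
Nominal growth factor: 1.14117. Real growth factor = 1.14117 / 1.05150 ≈ 1.08528.
Total real return ≈ 8.5275%.

8.53%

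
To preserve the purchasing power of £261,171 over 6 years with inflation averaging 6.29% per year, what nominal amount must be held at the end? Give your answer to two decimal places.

£376,599.20

Cumulative price-level factor: (1+6.29%)^6 ≈ 1.4419640809.
Multiplying £261,171 by the price-level factor gives the future nominal sum.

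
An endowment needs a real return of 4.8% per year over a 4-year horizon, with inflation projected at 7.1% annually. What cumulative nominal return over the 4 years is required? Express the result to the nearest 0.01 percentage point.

Required annual nominal rate: (1+4.8%)(1+7.1%) − 1 = 12.2408%.
Cumulative over 4 years: (1 + 0.122408)^4 − 1 ≈ 0.58710.

58.71%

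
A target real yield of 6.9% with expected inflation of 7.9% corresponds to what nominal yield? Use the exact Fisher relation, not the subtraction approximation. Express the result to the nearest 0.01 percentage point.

15.35%

By the Fisher equation, 1 + r_nom = (1 + 6.9%)(1 + 7.9%) = 1.069 × 1.079 = 1.153451.
So r_nom = 15.3451%.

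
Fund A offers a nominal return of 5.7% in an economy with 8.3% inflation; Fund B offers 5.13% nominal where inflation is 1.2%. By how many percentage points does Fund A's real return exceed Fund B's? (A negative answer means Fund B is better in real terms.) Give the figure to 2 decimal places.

Fund A real return: 1.057/1.083 − 1 = -2.401%.
Fund B real return: 1.0513/1.012 − 1 = 3.883%.
Difference: -2.401 − 3.883 = -6.284 pp.

-6.28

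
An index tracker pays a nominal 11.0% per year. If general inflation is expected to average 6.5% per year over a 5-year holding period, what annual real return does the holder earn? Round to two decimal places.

4.23%

With constant rates the annual real return is the same each year: (1+11.0%)/(1+6.5%) − 1 = 0.04225.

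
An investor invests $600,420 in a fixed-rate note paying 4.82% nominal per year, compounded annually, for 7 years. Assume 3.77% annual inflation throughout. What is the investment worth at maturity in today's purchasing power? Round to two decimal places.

Nominal value at maturity: $600,420 × (1 + 4.82%)^7 ≈ $834,765.01.
Price-level factor over 7 years: (1 + 3.77%)^7 ≈ 1.2956948039.
The maturity value deflated by that factor is the answer in today's purchasing power.

$644,260.52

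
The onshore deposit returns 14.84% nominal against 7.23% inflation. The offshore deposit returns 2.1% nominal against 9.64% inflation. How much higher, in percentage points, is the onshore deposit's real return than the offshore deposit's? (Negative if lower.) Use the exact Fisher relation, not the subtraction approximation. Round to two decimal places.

The onshore deposit real return: 1.1484/1.0723 − 1 = 7.097%.
The offshore deposit real return: 1.021/1.0964 − 1 = -6.877%.
Difference: 7.097 − (-6.877) = 13.974 pp.

13.97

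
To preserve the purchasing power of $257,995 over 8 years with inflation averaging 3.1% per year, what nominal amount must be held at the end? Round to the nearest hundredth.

$329,367.40

Cumulative price-level factor: (1+3.1%)^8 ≈ 1.2766425708.
Multiplying $257,995 by the price-level factor gives the future nominal sum.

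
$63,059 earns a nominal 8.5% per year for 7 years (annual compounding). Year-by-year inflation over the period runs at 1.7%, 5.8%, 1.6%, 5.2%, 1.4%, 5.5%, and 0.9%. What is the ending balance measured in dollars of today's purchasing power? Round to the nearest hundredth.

$89,920.27

Nominal value at maturity: $63,059 × (1 + 8.5%)^7 ≈ $111,623.40.
Price-level factor over 7 years: 1.017 × 1.058 × 1.016 × 1.052 × 1.014 × 1.055 × 1.009 ≈ 1.2413597203.
Dividing the nominal maturity value by the price-level factor gives the value in today's money.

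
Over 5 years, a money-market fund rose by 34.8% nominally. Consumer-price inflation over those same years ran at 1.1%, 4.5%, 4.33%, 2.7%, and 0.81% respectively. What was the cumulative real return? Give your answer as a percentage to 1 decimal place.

Cumulative inflation factor: 1.011 × 1.045 × 1.0433 × 1.027 × 1.0081 ≈ 1.14117.
Nominal growth factor: 1.34800. Real growth factor = 1.34800 / 1.14117 ≈ 1.18124.
Total real return ≈ 18.1243%.

18.1%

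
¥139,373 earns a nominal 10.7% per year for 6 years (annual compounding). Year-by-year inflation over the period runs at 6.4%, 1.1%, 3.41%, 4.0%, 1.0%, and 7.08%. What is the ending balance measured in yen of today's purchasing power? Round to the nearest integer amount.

¥204,996

Nominal value at maturity: ¥139,373 × (1 + 10.7%)^6 ≈ ¥256,486.
Price-level factor over 6 years: 1.064 × 1.011 × 1.0341 × 1.040 × 1.010 × 1.0708 ≈ 1.2511759772.
The maturity value deflated by that factor is the answer in today's purchasing power.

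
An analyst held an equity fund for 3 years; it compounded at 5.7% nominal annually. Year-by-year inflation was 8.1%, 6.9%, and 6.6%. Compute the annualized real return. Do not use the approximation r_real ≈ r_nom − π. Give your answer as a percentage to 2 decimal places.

-1.40%

Cumulative inflation factor: 1.081 × 1.069 × 1.066 ≈ 1.23186.
Nominal growth factor: 1.18093. Real growth factor = 1.18093 / 1.23186 ≈ 0.95866.
Annualized: 0.95866^(1/3) − 1 ≈ -0.01397.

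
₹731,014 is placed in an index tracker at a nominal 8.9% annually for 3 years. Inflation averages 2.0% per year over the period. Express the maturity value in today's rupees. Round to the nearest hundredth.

₹889,628.77

Nominal value at maturity: ₹731,014 × (1 + 8.9%)^3 ≈ ₹944,081.17.
Price-level factor over 3 years: (1 + 2.0%)^3 = 1.061208.
Dividing the nominal maturity value by the price-level factor gives the value in today's money.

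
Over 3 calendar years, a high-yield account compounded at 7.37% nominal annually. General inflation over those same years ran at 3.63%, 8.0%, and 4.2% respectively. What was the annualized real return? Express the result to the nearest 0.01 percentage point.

2.01%

Cumulative inflation factor: 1.0363 × 1.080 × 1.042 ≈ 1.16621.
Nominal growth factor: 1.23780. Real growth factor = 1.23780 / 1.16621 ≈ 1.06138.
Annualized: 1.06138^(1/3) − 1 ≈ 0.02006.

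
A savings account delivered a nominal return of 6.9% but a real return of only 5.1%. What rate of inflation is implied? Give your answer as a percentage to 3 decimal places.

1.713%

From (1+r_nom) = (1+r_real)(1+π), we get 1+π = (1 + 6.9%)/(1 + 5.1%) = 1.069/1.051 ≈ 1.01713.
So π ≈ 1.7127%.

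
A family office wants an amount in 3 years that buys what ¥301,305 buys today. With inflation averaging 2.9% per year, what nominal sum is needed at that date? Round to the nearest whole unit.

Cumulative price-level factor: (1+2.9%)^3 = 1.089547389.
The nominal amount required is ¥301,305 scaled up by that factor.

¥328,286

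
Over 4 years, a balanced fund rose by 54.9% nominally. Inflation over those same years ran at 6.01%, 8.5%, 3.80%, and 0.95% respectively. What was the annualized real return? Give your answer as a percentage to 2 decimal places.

6.47%

Cumulative inflation factor: 1.0601 × 1.085 × 1.0380 × 1.0095 ≈ 1.20526.
Nominal growth factor: 1.54900. Real growth factor = 1.54900 / 1.20526 ≈ 1.28520.
Annualized: 1.28520^(1/4) − 1 ≈ 0.06474.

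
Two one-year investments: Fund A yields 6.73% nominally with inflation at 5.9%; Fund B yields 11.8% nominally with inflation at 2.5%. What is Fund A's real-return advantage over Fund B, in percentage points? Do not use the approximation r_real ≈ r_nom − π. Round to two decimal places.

-8.29

Fund A real return: 1.0673/1.059 − 1 = 0.784%.
Fund B real return: 1.118/1.025 − 1 = 9.073%.
Difference: 0.784 − 9.073 = -8.289 pp.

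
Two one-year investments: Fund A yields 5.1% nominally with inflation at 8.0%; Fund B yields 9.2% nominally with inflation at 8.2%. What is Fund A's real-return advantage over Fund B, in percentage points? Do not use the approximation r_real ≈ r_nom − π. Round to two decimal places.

Fund A real return: 1.051/1.080 − 1 = -2.685%.
Fund B real return: 1.092/1.082 − 1 = 0.924%.
Difference: -2.685 − 0.924 = -3.609 pp.

-3.61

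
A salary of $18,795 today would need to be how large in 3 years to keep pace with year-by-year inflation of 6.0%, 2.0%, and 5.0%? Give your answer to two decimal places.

Cumulative price-level factor: 1.060 × 1.020 × 1.050 = 1.13526.
The nominal amount required is $18,795 scaled up by that factor.

$21,337.21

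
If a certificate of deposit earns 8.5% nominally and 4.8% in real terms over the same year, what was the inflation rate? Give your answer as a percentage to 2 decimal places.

From (1+r_nom) = (1+r_real)(1+π), we get 1+π = (1 + 8.5%)/(1 + 4.8%) = 1.085/1.048 ≈ 1.03531.
So π ≈ 3.5305%.

3.53%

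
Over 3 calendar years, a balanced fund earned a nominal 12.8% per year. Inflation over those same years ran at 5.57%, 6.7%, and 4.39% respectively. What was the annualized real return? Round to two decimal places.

6.87%

Cumulative inflation factor: 1.0557 × 1.067 × 1.0439 ≈ 1.17588.
Nominal growth factor: 1.43525. Real growth factor = 1.43525 / 1.17588 ≈ 1.22057.
Annualized: 1.22057^(1/3) − 1 ≈ 0.06870.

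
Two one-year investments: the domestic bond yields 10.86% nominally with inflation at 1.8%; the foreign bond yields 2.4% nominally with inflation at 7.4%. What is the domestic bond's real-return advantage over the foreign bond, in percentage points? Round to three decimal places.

The domestic bond real return: 1.1086/1.018 − 1 = 8.8998%.
The foreign bond real return: 1.024/1.074 − 1 = -4.6555%.
Difference: 8.8998 − (-4.6555) = 13.5553 pp.

13.555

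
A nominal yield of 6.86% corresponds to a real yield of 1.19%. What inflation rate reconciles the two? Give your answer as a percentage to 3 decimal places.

From (1+r_nom) = (1+r_real)(1+π), we get 1+π = (1 + 6.86%)/(1 + 1.19%) = 1.0686/1.0119 ≈ 1.05603.
So π ≈ 5.6033%.

5.603%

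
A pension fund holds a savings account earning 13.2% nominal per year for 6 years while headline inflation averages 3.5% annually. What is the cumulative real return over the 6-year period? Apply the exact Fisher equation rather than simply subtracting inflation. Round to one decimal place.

71.2%

The annual real rate is (1+13.2%)/(1+3.5%) − 1 = 9.3720%.
Compounded over 6 years: (1 + 0.093720)^6 − 1 ≈ 0.71173.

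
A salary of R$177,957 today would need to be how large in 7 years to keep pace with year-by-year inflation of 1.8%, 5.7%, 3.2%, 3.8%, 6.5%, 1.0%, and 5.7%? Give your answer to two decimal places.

Cumulative price-level factor: 1.018 × 1.057 × 1.032 × 1.038 × 1.065 × 1.010 × 1.057 ≈ 1.3105264330.
Multiplying R$177,957 by the price-level factor gives the future nominal sum.

R$233,217.35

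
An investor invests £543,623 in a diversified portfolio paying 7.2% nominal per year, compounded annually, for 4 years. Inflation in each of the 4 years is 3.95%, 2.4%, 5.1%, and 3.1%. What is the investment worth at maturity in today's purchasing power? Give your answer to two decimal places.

£622,430.88

Nominal value at maturity: £543,623 × (1 + 7.2%)^4 ≈ £717,921.51.
Price-level factor over 4 years: 1.0395 × 1.024 × 1.051 × 1.031 ≈ 1.1534156283.
The maturity value deflated by that factor is the answer in today's purchasing power.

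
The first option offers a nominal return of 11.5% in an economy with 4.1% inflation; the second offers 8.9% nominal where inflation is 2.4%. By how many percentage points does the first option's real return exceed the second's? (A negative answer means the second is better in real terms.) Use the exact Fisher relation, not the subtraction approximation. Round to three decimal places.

The first option real return: 1.115/1.041 − 1 = 7.1085%.
The second real return: 1.089/1.024 − 1 = 6.3477%.
Difference: 7.1085 − 6.3477 = 0.7608 pp.

0.761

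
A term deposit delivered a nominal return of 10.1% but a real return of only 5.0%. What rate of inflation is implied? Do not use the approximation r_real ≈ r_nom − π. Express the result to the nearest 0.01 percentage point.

From (1+r_nom) = (1+r_real)(1+π), we get 1+π = (1 + 10.1%)/(1 + 5.0%) = 1.101/1.050 ≈ 1.04857.
So π ≈ 4.8571%.

4.86%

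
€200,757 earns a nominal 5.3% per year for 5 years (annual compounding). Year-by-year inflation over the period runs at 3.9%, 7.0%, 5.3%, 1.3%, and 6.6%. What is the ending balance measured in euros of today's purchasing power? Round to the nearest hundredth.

Nominal value at maturity: €200,757 × (1 + 5.3%)^5 ≈ €259,903.75.
Price-level factor over 5 years: 1.039 × 1.070 × 1.053 × 1.013 × 1.066 ≈ 1.2641375927.
Dividing the nominal maturity value by the price-level factor gives the value in today's money.

€205,597.68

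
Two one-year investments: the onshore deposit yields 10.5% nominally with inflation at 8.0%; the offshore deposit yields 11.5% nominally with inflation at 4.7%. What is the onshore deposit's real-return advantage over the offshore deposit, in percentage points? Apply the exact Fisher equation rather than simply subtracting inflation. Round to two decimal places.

The onshore deposit real return: 1.105/1.080 − 1 = 2.315%.
The offshore deposit real return: 1.115/1.047 − 1 = 6.495%.
Difference: 2.315 − 6.495 = -4.180 pp.

-4.18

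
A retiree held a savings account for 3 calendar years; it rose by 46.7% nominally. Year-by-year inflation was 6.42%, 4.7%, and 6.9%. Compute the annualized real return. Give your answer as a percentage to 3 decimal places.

Cumulative inflation factor: 1.0642 × 1.047 × 1.069 ≈ 1.19110.
Nominal growth factor: 1.46700. Real growth factor = 1.46700 / 1.19110 ≈ 1.23164.
Annualized: 1.23164^(1/3) − 1 ≈ 0.07192.

7.192%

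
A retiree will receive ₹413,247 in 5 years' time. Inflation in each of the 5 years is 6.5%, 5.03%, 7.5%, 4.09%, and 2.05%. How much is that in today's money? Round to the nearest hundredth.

₹323,531.26

Price-level factor over 5 years: 1.065 × 1.0503 × 1.075 × 1.0409 × 1.0205 ≈ 1.2773015968.
Purchasing power today: ₹413,247 divided by that factor.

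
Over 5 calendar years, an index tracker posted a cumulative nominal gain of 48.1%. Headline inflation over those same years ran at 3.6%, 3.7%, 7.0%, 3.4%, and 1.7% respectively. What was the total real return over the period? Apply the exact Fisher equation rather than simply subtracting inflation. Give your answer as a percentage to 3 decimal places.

Cumulative inflation factor: 1.036 × 1.037 × 1.070 × 1.034 × 1.017 ≈ 1.20883.
Nominal growth factor: 1.48100. Real growth factor = 1.48100 / 1.20883 ≈ 1.22516.
Total real return ≈ 22.5156%.

22.516%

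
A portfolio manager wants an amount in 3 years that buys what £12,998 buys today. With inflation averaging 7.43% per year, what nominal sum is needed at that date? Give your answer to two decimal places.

£16,115.85

Cumulative price-level factor: (1+7.43%)^3 ≈ 1.2398716424.
The nominal amount required is £12,998 scaled up by that factor.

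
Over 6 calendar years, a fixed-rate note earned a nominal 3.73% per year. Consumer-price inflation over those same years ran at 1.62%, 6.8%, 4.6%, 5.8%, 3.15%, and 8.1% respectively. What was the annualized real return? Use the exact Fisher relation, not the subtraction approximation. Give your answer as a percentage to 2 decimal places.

Cumulative inflation factor: 1.0162 × 1.068 × 1.046 × 1.058 × 1.0315 × 1.081 ≈ 1.33925.
Nominal growth factor: 1.24574. Real growth factor = 1.24574 / 1.33925 ≈ 0.93017.
Annualized: 0.93017^(1/6) − 1 ≈ -0.01199.

-1.20%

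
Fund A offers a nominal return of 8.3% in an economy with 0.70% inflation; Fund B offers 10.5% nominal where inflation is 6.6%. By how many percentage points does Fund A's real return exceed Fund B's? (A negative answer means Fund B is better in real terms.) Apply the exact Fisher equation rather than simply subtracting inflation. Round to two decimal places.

3.89

Fund A real return: 1.083/1.0070 − 1 = 7.547%.
Fund B real return: 1.105/1.066 − 1 = 3.659%.
Difference: 7.547 − 3.659 = 3.888 pp.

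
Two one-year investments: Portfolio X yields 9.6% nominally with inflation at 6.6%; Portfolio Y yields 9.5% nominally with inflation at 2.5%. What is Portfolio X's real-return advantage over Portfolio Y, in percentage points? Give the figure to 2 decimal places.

Portfolio X real return: 1.096/1.066 − 1 = 2.814%.
Portfolio Y real return: 1.095/1.025 − 1 = 6.829%.
Difference: 2.814 − 6.829 = -4.015 pp.

-4.02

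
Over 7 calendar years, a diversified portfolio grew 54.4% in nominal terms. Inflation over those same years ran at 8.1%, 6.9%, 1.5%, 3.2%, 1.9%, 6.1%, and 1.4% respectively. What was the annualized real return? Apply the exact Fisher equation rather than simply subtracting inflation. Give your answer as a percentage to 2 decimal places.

2.19%

Cumulative inflation factor: 1.081 × 1.069 × 1.015 × 1.032 × 1.019 × 1.061 × 1.014 ≈ 1.32702.
Nominal growth factor: 1.54400. Real growth factor = 1.54400 / 1.32702 ≈ 1.16351.
Annualized: 1.16351^(1/7) − 1 ≈ 0.02187.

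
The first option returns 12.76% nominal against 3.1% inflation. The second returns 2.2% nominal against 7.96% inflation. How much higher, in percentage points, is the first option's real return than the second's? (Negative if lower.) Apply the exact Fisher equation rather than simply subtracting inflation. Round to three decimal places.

14.705

The first option real return: 1.1276/1.031 − 1 = 9.3695%.
The second real return: 1.022/1.0796 − 1 = -5.3353%.
Difference: 9.3695 − (-5.3353) = 14.7048 pp.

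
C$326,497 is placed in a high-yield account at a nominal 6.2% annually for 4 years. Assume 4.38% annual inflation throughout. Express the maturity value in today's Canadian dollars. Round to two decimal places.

C$349,871.12

Nominal value at maturity: C$326,497 × (1 + 6.2%)^4 ≈ C$415,314.66.
Price-level factor over 4 years: (1 + 4.38%)^4 ≈ 1.1870504311.
The maturity value deflated by that factor is the answer in today's purchasing power.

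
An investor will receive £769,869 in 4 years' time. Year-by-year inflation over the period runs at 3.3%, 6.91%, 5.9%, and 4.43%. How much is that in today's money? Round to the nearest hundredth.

Price-level factor over 4 years: 1.033 × 1.0691 × 1.059 × 1.0443 ≈ 1.2213493038.
Purchasing power today: £769,869 divided by that factor.

£630,343.01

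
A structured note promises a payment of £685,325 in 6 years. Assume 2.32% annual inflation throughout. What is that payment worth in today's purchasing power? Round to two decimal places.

£597,218.68

Price-level factor over 6 years: (1 + 2.32%)^6 ≈ 1.1475277294.
Purchasing power today: £685,325 divided by that factor.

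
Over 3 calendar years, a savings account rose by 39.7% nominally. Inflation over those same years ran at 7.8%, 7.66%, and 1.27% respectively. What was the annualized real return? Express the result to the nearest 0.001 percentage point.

5.929%

Cumulative inflation factor: 1.078 × 1.0766 × 1.0127 ≈ 1.17531.
Nominal growth factor: 1.39700. Real growth factor = 1.39700 / 1.17531 ≈ 1.18862.
Annualized: 1.18862^(1/3) − 1 ≈ 0.05929.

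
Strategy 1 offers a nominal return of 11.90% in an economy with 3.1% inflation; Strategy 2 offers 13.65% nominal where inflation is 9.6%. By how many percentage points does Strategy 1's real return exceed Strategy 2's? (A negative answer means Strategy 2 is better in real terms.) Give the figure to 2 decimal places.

4.84

Strategy 1 real return: 1.1190/1.031 − 1 = 8.535%.
Strategy 2 real return: 1.1365/1.096 − 1 = 3.695%.
Difference: 8.535 − 3.695 = 4.840 pp.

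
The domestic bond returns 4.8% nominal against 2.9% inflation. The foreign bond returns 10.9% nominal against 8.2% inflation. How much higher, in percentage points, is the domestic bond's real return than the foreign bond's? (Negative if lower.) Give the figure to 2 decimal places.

-0.65

The domestic bond real return: 1.048/1.029 − 1 = 1.846%.
The foreign bond real return: 1.109/1.082 − 1 = 2.495%.
Difference: 1.846 − 2.495 = -0.649 pp.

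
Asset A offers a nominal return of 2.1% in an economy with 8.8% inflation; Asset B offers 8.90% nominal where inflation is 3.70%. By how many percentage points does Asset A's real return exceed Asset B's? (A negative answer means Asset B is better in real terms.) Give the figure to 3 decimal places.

Asset A real return: 1.021/1.088 − 1 = -6.1581%.
Asset B real return: 1.0890/1.0370 − 1 = 5.0145%.
Difference: -6.1581 − 5.0145 = -11.1726 pp.

-11.173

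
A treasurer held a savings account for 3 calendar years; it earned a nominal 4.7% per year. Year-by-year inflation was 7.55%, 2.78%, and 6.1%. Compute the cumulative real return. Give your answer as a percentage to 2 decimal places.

-2.14%

Cumulative inflation factor: 1.0755 × 1.0278 × 1.061 ≈ 1.17283.
Nominal growth factor: 1.14773. Real growth factor = 1.14773 / 1.17283 ≈ 0.97860.
Total real return ≈ -2.1399%.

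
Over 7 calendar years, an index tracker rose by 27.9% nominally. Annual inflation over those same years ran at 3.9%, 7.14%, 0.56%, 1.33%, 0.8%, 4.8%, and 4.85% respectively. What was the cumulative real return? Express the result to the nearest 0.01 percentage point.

Cumulative inflation factor: 1.039 × 1.0714 × 1.0056 × 1.0133 × 1.008 × 1.048 × 1.0485 ≈ 1.25638.
Nominal growth factor: 1.27900. Real growth factor = 1.27900 / 1.25638 ≈ 1.01800.
Total real return ≈ 1.8005%.

1.80%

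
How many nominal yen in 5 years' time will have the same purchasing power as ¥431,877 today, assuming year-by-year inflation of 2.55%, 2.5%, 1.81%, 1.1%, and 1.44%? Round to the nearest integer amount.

¥473,991

Cumulative price-level factor: 1.0255 × 1.025 × 1.0181 × 1.011 × 1.0144 ≈ 1.0975147450.
Multiplying ¥431,877 by the price-level factor gives the future nominal sum.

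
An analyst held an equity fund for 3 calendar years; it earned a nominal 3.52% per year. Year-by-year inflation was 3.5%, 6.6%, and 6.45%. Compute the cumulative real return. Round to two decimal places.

Cumulative inflation factor: 1.035 × 1.066 × 1.0645 ≈ 1.17447.
Nominal growth factor: 1.10936. Real growth factor = 1.10936 / 1.17447 ≈ 0.94456.
Total real return ≈ -5.5440%.

-5.54%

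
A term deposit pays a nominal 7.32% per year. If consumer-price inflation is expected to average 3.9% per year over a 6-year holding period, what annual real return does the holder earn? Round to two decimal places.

3.29%

With constant rates the annual real return is the same each year: (1+7.32%)/(1+3.9%) − 1 = 0.03292.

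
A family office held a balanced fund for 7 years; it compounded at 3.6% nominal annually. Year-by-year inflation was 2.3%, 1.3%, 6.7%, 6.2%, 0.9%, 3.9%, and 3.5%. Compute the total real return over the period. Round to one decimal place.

Cumulative inflation factor: 1.023 × 1.013 × 1.067 × 1.062 × 1.009 × 1.039 × 1.035 ≈ 1.27415.
Nominal growth factor: 1.28091. Real growth factor = 1.28091 / 1.27415 ≈ 1.00530.
Total real return ≈ 0.5304%.

0.5%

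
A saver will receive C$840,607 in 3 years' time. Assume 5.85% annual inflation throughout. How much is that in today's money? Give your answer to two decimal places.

C$708,794.62

Price-level factor over 3 years: (1 + 5.85%)^3 ≈ 1.1859669516.
Purchasing power today: C$840,607 divided by that factor.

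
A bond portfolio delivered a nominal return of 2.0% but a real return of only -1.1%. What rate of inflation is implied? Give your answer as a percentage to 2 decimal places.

From (1+r_nom) = (1+r_real)(1+π), we get 1+π = (1 + 2.0%)/(1 − 1.1%) = 1.020/0.989 ≈ 1.03134.
So π ≈ 3.1345%.

3.13%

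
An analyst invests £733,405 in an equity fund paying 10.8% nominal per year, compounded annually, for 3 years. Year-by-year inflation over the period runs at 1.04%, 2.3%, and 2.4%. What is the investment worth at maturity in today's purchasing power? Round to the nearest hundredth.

Nominal value at maturity: £733,405 × (1 + 10.8%)^3 ≈ £997,615.41.
Price-level factor over 3 years: 1.0104 × 1.023 × 1.024 = 1.0584465408.
The maturity value deflated by that factor is the answer in today's purchasing power.

£942,527.91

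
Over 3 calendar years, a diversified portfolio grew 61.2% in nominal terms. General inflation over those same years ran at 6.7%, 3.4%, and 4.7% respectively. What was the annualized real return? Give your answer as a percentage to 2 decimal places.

Cumulative inflation factor: 1.067 × 1.034 × 1.047 ≈ 1.15513.
Nominal growth factor: 1.61200. Real growth factor = 1.61200 / 1.15513 ≈ 1.39551.
Annualized: 1.39551^(1/3) − 1 ≈ 0.11749.

11.75%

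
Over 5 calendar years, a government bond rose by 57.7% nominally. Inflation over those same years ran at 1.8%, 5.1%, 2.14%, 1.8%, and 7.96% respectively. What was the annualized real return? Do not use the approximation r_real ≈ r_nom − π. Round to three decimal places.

5.598%

Cumulative inflation factor: 1.018 × 1.051 × 1.0214 × 1.018 × 1.0796 ≈ 1.20104.
Nominal growth factor: 1.57700. Real growth factor = 1.57700 / 1.20104 ≈ 1.31303.
Annualized: 1.31303^(1/5) − 1 ≈ 0.05598.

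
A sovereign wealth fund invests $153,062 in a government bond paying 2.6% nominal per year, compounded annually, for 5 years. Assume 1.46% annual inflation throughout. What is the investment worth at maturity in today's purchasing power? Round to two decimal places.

Nominal value at maturity: $153,062 × (1 + 2.6%)^5 ≈ $174,022.01.
Price-level factor over 5 years: (1 + 1.46%)^5 ≈ 1.0751629492.
The maturity value deflated by that factor is the answer in today's purchasing power.

$161,856.41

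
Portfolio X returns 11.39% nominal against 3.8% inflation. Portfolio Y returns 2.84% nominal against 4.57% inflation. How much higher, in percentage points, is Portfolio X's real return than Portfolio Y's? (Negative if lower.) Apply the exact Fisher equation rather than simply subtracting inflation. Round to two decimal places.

8.97

Portfolio X real return: 1.1139/1.038 − 1 = 7.312%.
Portfolio Y real return: 1.0284/1.0457 − 1 = -1.654%.
Difference: 7.312 − (-1.654) = 8.966 pp.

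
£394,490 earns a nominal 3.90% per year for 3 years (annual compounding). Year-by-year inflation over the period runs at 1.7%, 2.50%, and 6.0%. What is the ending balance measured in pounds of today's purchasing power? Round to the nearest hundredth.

£400,434.93

Nominal value at maturity: £394,490 × (1 + 3.90%)^3 ≈ £442,468.79.
Price-level factor over 3 years: 1.017 × 1.0250 × 1.060 = 1.1049705.
Dividing the nominal maturity value by the price-level factor gives the value in today's money.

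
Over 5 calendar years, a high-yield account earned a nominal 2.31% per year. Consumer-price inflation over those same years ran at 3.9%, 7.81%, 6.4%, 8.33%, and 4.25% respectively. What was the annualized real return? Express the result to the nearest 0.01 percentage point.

Cumulative inflation factor: 1.039 × 1.0781 × 1.064 × 1.0833 × 1.0425 ≈ 1.34599.
Nominal growth factor: 1.12096. Real growth factor = 1.12096 / 1.34599 ≈ 0.83282.
Annualized: 0.83282^(1/5) − 1 ≈ -0.03593.

-3.59%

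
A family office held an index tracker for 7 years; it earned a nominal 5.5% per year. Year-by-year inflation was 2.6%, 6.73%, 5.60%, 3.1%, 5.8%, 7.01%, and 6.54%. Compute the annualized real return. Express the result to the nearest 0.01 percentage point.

0.16%

Cumulative inflation factor: 1.026 × 1.0673 × 1.0560 × 1.031 × 1.058 × 1.0701 × 1.0654 ≈ 1.43807.
Nominal growth factor: 1.45468. Real growth factor = 1.45468 / 1.43807 ≈ 1.01155.
Annualized: 1.01155^(1/7) − 1 ≈ 0.00164.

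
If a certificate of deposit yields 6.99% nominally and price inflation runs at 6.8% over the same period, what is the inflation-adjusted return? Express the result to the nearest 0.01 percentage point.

Real return via the Fisher equation: (1 + 6.99%)/(1 + 6.8%) − 1 = 1.0699/1.068 − 1 ≈ 0.00178.

0.18%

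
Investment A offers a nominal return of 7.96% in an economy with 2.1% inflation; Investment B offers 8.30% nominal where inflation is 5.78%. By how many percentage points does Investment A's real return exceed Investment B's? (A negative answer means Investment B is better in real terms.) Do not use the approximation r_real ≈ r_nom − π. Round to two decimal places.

Investment A real return: 1.0796/1.021 − 1 = 5.739%.
Investment B real return: 1.0830/1.0578 − 1 = 2.382%.
Difference: 5.739 − 2.382 = 3.357 pp.

3.36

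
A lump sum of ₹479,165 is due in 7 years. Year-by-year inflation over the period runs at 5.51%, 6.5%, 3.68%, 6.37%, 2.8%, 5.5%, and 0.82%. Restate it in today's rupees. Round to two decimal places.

Price-level factor over 7 years: 1.0551 × 1.065 × 1.0368 × 1.0637 × 1.028 × 1.055 × 1.0082 ≈ 1.3550322948.
Purchasing power today: ₹479,165 divided by that factor.

₹353,618.88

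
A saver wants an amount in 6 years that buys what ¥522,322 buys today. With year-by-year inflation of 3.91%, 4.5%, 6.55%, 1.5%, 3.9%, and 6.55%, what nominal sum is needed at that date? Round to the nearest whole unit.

Cumulative price-level factor: 1.0391 × 1.045 × 1.0655 × 1.015 × 1.039 × 1.0655 ≈ 1.3000562191.
Multiplying ¥522,322 by the price-level factor gives the future nominal sum.

¥679,048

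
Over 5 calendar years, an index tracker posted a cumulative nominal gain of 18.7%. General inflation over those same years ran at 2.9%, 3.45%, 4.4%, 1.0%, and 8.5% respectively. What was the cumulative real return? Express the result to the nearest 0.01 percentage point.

-2.53%

Cumulative inflation factor: 1.029 × 1.0345 × 1.044 × 1.010 × 1.085 ≈ 1.21786.
Nominal growth factor: 1.18700. Real growth factor = 1.18700 / 1.21786 ≈ 0.97466.
Total real return ≈ -2.5340%.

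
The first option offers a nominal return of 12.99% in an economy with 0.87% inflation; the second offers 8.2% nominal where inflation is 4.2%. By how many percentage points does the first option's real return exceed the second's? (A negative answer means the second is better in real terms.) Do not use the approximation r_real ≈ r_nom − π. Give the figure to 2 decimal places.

The first option real return: 1.1299/1.0087 − 1 = 12.015%.
The second real return: 1.082/1.042 − 1 = 3.839%.
Difference: 12.015 − 3.839 = 8.176 pp.

8.18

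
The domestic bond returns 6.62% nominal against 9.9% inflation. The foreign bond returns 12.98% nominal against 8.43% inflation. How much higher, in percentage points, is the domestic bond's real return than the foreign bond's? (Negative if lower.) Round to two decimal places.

-7.18

The domestic bond real return: 1.0662/1.099 − 1 = -2.985%.
The foreign bond real return: 1.1298/1.0843 − 1 = 4.196%.
Difference: -2.985 − 4.196 = -7.181 pp.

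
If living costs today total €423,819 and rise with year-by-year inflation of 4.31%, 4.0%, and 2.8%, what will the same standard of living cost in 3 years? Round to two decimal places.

Cumulative price-level factor: 1.0431 × 1.040 × 1.028 = 1.115199072.
The nominal amount required is €423,819 scaled up by that factor.

€472,642.56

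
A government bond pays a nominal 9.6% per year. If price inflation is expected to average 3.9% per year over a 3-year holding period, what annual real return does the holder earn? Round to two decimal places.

With constant rates the annual real return is the same each year: (1+9.6%)/(1+3.9%) − 1 = 0.05486.

5.49%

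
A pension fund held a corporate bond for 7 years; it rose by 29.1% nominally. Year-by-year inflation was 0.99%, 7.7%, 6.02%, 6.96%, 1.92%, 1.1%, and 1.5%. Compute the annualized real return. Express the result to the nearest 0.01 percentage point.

0.01%

Cumulative inflation factor: 1.0099 × 1.077 × 1.0602 × 1.0696 × 1.0192 × 1.011 × 1.015 ≈ 1.28997.
Nominal growth factor: 1.29100. Real growth factor = 1.29100 / 1.28997 ≈ 1.00080.
Annualized: 1.00080^(1/7) − 1 ≈ 0.00011.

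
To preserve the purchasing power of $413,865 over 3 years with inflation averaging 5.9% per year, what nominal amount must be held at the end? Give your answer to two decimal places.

$491,526.10

Cumulative price-level factor: (1+5.9%)^3 = 1.187648379.
Multiplying $413,865 by the price-level factor gives the future nominal sum.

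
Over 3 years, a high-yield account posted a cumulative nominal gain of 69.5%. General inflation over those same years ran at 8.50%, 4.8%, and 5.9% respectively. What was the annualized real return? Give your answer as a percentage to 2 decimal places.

12.07%

Cumulative inflation factor: 1.0850 × 1.048 × 1.059 ≈ 1.20417.
Nominal growth factor: 1.69500. Real growth factor = 1.69500 / 1.20417 ≈ 1.40761.
Annualized: 1.40761^(1/3) − 1 ≈ 0.12071.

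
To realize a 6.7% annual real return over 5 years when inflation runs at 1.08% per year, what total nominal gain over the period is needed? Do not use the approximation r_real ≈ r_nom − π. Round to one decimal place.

Required annual nominal rate: (1+6.7%)(1+1.08%) − 1 = 7.85236%.
Cumulative over 5 years: (1 + 0.0785236)^5 − 1 ≈ 0.45931.

45.9%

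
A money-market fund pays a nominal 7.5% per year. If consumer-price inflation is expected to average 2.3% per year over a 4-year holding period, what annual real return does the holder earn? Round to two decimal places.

With constant rates the annual real return is the same each year: (1+7.5%)/(1+2.3%) − 1 = 0.05083.

5.08%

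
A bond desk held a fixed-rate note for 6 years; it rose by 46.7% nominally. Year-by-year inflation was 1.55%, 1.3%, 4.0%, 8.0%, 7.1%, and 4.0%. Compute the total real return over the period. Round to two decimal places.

13.99%

Cumulative inflation factor: 1.0155 × 1.013 × 1.040 × 1.080 × 1.071 × 1.040 ≈ 1.28697.
Nominal growth factor: 1.46700. Real growth factor = 1.46700 / 1.28697 ≈ 1.13988.
Total real return ≈ 13.9884%.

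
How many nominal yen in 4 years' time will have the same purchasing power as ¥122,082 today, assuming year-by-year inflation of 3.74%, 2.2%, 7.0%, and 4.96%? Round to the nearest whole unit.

Cumulative price-level factor: 1.0374 × 1.022 × 1.070 × 1.0496 ≈ 1.1907065404.
Multiplying ¥122,082 by the price-level factor gives the future nominal sum.

¥145,364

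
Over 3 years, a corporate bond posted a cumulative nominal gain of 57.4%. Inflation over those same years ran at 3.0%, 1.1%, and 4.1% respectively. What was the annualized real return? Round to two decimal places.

Cumulative inflation factor: 1.030 × 1.011 × 1.041 ≈ 1.08402.
Nominal growth factor: 1.57400. Real growth factor = 1.57400 / 1.08402 ≈ 1.45200.
Annualized: 1.45200^(1/3) − 1 ≈ 0.13237.

13.24%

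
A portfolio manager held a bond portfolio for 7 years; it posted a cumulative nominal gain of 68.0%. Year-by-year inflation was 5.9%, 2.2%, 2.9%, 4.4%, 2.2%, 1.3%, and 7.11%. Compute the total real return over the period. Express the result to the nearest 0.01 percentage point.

Cumulative inflation factor: 1.059 × 1.022 × 1.029 × 1.044 × 1.022 × 1.013 × 1.0711 ≈ 1.28930.
Nominal growth factor: 1.68000. Real growth factor = 1.68000 / 1.28930 ≈ 1.30304.
Total real return ≈ 30.3035%.

30.30%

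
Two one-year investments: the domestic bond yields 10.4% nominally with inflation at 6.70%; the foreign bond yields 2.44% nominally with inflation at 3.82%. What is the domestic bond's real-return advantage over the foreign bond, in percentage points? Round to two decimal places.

The domestic bond real return: 1.104/1.0670 − 1 = 3.468%.
The foreign bond real return: 1.0244/1.0382 − 1 = -1.329%.
Difference: 3.468 − (-1.329) = 4.797 pp.

4.80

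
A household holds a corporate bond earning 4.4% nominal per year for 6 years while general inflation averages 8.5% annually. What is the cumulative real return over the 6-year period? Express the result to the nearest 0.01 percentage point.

The annual real rate is (1+4.4%)/(1+8.5%) − 1 = -3.7788%.
Compounded over 6 years: (1 + -0.037788)^6 − 1 ≈ -0.20636.

-20.64%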